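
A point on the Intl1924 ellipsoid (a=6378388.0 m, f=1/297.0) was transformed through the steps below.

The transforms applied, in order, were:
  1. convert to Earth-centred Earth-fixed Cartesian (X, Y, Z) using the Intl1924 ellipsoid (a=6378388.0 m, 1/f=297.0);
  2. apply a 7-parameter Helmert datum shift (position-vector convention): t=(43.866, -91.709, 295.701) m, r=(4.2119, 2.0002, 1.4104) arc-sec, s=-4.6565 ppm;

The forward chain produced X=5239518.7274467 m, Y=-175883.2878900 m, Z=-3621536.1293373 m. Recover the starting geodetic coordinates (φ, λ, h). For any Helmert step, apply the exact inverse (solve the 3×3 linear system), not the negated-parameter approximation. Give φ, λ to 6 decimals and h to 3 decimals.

start: X=5239518.7274, Y=-175883.2879, Z=-3621536.1293 m
→ Helmert⁻¹: X=5239533.1778, Y=-175902.1810, Z=-3621794.2945
→ geod (Bowring, a=6378388.000): φ=-34.81977000°, λ=-1.92281800°, h=469.0760 m

φ=-34.819770°, λ=-1.922818°, h=469.076 m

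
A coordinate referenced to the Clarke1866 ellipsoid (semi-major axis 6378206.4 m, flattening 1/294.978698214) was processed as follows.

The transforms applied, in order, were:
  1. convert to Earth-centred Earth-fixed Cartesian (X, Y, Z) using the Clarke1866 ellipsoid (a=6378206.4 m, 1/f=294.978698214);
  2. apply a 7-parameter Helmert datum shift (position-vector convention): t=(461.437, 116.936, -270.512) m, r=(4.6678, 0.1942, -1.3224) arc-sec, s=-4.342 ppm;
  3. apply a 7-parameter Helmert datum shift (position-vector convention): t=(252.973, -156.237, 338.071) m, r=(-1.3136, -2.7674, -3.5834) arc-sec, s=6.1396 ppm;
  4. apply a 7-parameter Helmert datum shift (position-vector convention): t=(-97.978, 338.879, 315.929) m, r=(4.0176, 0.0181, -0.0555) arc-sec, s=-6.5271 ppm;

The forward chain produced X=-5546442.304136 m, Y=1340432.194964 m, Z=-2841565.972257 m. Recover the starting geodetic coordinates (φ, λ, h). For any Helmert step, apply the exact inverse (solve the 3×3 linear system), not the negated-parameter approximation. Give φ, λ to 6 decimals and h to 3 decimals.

start: X=-5546442.3041, Y=1340432.1950, Z=-2841565.9723 m
→ Helmert⁻¹: X=-5546380.6391, Y=1340045.2159, Z=-2841927.0386
→ Helmert⁻¹: X=-5546660.9723, Y=1340114.9639, Z=-2842164.7067
→ Helmert⁻¹: X=-5547152.4097, Y=1339903.9689, Z=-2841942.0791
→ geod (Bowring, a=6378206.400): φ=-26.62897800°, λ=166.42042900°, h=1284.6970 m

φ=-26.628978°, λ=166.420429°, h=1284.697 m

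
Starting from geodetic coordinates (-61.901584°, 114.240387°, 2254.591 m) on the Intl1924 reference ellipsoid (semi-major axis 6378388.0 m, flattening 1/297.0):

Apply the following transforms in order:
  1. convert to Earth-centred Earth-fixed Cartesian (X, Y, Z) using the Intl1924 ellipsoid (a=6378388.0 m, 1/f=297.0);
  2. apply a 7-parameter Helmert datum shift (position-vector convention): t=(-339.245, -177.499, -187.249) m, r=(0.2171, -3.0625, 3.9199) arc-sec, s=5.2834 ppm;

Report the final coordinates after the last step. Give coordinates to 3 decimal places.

start: φ=-61.901584°, λ=114.240387°, h=2254.591 m
→ ECEF (a=6378388.000, f=1/297.0): X=-1237072.6391, Y=2747430.2733, Z=-5605469.5589
→ Helmert 7p (PV): X=-1237387.4059, Y=2747249.6803, Z=-5605701.8995

X=-1237387.406 m, Y=2747249.680 m, Z=-5605701.899 m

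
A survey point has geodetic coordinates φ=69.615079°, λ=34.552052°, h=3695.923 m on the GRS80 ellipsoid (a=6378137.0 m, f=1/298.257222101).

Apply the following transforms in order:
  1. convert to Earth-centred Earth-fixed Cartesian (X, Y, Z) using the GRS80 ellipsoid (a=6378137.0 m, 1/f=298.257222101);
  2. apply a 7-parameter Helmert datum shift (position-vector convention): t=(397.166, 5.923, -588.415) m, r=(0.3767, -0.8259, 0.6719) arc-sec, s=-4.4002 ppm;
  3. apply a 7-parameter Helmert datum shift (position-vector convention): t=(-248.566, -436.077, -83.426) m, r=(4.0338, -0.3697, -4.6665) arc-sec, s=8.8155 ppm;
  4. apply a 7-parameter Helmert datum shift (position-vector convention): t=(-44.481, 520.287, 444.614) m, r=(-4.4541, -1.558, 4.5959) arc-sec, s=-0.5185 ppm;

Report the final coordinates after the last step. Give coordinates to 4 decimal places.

start: φ=69.615079°, λ=34.552052°, h=3695.923 m
→ ECEF (a=6378137.000, f=1/298.257222101): X=1836255.6179, Y=1264481.2383, Z=5959682.1344
→ Helmert 7p (PV): X=1836616.7221, Y=1264476.6947, Z=5959077.1574
→ Helmert 7p (PV): X=1836402.2735, Y=1263893.6738, Z=5959074.2844
→ Helmert 7p (PV): X=1836283.6676, Y=1264582.9041, Z=5959502.3871

X=1836283.6676 m, Y=1264582.9041 m, Z=5959502.3871 m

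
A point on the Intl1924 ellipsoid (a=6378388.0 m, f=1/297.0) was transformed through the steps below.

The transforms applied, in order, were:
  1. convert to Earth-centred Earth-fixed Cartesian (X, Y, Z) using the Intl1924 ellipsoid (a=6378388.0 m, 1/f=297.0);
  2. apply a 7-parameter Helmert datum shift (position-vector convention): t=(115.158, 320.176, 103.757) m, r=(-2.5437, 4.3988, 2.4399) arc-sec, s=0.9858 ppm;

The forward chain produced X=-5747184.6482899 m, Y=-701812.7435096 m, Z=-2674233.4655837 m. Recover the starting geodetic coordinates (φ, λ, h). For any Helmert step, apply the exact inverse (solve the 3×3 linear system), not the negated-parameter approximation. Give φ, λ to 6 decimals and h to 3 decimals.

start: X=-5747184.6483, Y=-701812.7435, Z=-2674233.4656 m
→ Helmert⁻¹: X=-5747245.4093, Y=-702031.2613, Z=-2674465.8095
→ geod (Bowring, a=6378388.000): φ=-24.94025700°, λ=-173.03576900°, h=3213.0270 m

φ=-24.940257°, λ=-173.035769°, h=3213.027 m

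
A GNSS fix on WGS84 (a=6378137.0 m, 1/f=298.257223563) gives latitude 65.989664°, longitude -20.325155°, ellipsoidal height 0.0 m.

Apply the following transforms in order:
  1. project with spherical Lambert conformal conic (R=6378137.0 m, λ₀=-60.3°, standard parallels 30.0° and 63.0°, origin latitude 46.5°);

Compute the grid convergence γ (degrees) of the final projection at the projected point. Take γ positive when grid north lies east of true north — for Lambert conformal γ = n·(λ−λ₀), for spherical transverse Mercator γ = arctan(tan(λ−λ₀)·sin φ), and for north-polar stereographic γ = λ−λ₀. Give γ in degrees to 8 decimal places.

start: φ=65.989664°, λ=-20.325155°, h=0.000 m
→ into lcc (λ₀=-60.3°): φ=65.98966400°, λ−λ₀=39.97484500°
convergence γ = 29.42199357°

29.42199357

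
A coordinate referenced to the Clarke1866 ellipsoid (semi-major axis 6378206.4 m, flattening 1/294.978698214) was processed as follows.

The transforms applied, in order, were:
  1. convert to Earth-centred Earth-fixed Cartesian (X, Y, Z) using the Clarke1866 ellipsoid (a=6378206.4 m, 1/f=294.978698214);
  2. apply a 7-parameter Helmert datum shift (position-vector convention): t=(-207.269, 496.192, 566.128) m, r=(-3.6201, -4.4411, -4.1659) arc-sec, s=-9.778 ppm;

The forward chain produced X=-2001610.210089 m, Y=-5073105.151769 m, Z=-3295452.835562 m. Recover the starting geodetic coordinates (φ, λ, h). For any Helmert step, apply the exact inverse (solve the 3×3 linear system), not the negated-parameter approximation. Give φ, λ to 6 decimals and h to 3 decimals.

start: X=-2001610.2101, Y=-5073105.1518, Z=-3295452.8356 m
→ Helmert⁻¹: X=-2001391.0080, Y=-5073633.5268, Z=-3296097.1463
→ geod (Bowring, a=6378206.400): φ=-31.31845700°, λ=-111.52769600°, h=321.1220 m

φ=-31.318457°, λ=-111.527696°, h=321.122 m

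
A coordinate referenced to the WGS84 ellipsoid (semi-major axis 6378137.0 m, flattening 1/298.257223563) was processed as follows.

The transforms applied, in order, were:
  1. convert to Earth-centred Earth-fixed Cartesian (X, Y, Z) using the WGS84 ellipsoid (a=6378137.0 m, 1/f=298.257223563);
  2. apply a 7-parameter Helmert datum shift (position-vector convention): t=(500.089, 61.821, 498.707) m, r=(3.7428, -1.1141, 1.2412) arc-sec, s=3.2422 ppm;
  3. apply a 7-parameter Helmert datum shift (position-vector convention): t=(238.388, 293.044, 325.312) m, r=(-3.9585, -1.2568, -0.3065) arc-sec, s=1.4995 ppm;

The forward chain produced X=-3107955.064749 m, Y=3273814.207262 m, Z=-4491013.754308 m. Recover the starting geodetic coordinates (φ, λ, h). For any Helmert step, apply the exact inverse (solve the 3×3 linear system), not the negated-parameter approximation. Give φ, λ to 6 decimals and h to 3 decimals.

start: X=-3107955.0647, Y=3273814.2073, Z=-4491013.7543 m
→ Helmert⁻¹: X=-3108221.0222, Y=3273597.8291, Z=-4491250.5680
→ Helmert⁻¹: X=-3108715.5956, Y=3273462.5954, Z=-4491777.3197
→ geod (Bowring, a=6378137.000): φ=-45.04857300°, λ=133.52131800°, h=866.9530 m

φ=-45.048573°, λ=133.521318°, h=866.953 m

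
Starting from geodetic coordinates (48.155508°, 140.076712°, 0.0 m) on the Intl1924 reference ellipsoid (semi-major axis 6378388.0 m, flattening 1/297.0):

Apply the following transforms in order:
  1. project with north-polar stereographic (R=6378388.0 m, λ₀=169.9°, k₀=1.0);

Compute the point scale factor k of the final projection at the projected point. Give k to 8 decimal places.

1.14615927

start: φ=48.155508°, λ=140.076712°, h=0.000 m
→ into stereo (λ₀=169.9°): φ=48.15550800°, λ−λ₀=-29.82328800°
scale k = 1.14615927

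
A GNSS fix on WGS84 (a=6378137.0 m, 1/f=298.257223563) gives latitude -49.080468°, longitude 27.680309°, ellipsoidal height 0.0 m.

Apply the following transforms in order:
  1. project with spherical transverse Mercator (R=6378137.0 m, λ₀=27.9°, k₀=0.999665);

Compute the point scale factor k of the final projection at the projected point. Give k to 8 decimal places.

0.99966815

start: φ=-49.080468°, λ=27.680309°, h=0.000 m
→ into tm (λ₀=27.9°): φ=-49.08046800°, λ−λ₀=-0.21969100°
scale k = 0.99966815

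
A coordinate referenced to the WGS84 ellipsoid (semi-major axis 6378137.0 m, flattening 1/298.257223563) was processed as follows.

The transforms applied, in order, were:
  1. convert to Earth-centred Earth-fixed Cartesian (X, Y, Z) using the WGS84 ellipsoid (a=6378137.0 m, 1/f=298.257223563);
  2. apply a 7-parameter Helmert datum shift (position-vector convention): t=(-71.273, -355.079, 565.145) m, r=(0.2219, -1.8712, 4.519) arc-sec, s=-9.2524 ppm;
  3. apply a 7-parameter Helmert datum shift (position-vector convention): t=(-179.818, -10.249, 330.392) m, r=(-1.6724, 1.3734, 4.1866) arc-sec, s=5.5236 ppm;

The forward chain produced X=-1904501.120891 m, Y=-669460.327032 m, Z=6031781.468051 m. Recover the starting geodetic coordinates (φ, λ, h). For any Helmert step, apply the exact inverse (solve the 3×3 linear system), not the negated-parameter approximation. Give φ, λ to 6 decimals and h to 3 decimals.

φ=71.611453°, λ=-160.641236°, h=800.222 m

start: X=-1904501.1209, Y=-669460.3270, Z=6031781.4681 m
→ Helmert⁻¹: X=-1904364.5320, Y=-669456.6297, Z=6031399.6529
→ Helmert⁻¹: X=-1904270.8253, Y=-669059.5334, Z=6030908.3031
→ geod (Bowring, a=6378137.000): φ=71.61145300°, λ=-160.64123600°, h=800.2220 m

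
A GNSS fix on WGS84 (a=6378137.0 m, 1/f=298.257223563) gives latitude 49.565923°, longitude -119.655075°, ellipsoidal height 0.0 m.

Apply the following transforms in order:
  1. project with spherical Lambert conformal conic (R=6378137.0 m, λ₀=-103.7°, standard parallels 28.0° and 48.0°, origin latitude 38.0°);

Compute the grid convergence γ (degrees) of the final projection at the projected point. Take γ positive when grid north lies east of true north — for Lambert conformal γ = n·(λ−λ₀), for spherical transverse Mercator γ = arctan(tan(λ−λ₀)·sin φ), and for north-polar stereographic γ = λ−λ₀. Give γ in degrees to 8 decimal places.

-9.87364247

start: φ=49.565923°, λ=-119.655075°, h=0.000 m
→ into lcc (λ₀=-103.7°): φ=49.56592300°, λ−λ₀=-15.95507500°
convergence γ = -9.87364247°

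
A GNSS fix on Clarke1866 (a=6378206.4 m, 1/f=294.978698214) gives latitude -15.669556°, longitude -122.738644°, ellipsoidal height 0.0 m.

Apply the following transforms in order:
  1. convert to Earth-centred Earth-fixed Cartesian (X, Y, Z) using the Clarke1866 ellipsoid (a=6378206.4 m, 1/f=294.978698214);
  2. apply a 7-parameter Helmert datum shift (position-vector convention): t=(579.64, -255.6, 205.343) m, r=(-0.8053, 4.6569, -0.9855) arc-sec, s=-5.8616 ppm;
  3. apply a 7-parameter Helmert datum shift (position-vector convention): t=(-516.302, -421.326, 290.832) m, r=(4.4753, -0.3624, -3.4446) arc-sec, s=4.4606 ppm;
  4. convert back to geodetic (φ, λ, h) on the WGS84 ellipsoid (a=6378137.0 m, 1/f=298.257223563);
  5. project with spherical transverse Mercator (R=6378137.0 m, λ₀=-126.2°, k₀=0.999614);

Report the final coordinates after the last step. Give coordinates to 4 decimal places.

E=371298.9296 m, N=-1745960.2207 m

start: φ=-15.669556°, λ=-122.738644°, h=0.000 m
→ ECEF (a=6378206.400, f=1/294.978698214): X=-3322008.8180, Y=-5166891.6776, Z=-1711444.9690
→ Helmert 7p (PV): X=-3321473.0317, Y=-5167107.8012, Z=-1711134.4202
→ Helmert 7p (PV): X=-3322087.4336, Y=-5167459.5807, Z=-1710969.1672
→ geod (Bowring, a=6378137.000): φ=-15.66303162°, λ=-122.73639627°, h=424.5080 m
→ tm (R=6378137.0, λ₀=-126.2°): E=371298.9296, N=-1745960.2207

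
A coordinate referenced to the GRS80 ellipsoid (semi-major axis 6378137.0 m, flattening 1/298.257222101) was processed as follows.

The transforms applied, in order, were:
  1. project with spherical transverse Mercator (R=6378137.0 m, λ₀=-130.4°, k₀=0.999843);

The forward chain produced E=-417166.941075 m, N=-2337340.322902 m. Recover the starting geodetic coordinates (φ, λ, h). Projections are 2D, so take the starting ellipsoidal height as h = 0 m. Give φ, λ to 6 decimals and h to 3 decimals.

φ=-20.953015°, λ=-134.411017°, h=0.000 m

start: E=-417166.9411, N=-2337340.3229 m
→ tm⁻¹: φ=-20.95301500°, λ=-134.41101700°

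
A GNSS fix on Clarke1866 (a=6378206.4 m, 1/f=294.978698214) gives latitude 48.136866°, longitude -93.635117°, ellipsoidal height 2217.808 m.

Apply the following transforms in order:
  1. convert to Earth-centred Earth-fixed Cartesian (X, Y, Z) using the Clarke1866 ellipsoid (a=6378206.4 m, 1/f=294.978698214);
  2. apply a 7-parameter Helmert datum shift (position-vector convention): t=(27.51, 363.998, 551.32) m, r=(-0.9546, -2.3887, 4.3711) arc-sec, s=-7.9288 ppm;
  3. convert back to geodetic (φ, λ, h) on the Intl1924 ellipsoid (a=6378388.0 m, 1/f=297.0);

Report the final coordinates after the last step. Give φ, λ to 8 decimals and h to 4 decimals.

φ=48.14153143°, λ=-93.63459660°, h=2071.6614 m

start: φ=48.136866°, λ=-93.635117°, h=2217.808 m
→ ECEF (a=6378206.400, f=1/294.978698214): X=-270474.4963, Y=-4257427.8696, Z=4728493.2535
→ Helmert 7p (PV): X=-270409.3795, Y=-4257013.9637, Z=4729023.6533
→ geod (Bowring, a=6378388.000): φ=48.14153143°, λ=-93.63459660°, h=2071.6614 m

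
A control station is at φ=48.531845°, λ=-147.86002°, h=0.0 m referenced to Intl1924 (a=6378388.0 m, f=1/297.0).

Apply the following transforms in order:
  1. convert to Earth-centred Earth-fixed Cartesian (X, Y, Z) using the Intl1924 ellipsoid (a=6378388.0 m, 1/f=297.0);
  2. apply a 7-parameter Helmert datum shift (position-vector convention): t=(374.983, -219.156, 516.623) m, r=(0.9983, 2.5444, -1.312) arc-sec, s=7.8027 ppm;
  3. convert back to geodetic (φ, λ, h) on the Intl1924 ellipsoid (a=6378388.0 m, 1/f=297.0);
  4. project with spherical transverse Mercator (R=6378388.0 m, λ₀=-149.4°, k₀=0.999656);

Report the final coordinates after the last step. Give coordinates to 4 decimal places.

E=113882.1268 m, N=5402588.4371 m

start: φ=48.531845°, λ=-147.860020°, h=0.000 m
→ ECEF (a=6378388.000, f=1/297.0): X=-3583268.9768, Y=-2251266.1554, Z=4756332.9687
→ Helmert 7p (PV): X=-3582877.6002, Y=-2251503.1052, Z=4756920.0101
→ geod (Bowring, a=6378388.000): φ=48.53672402°, λ=-147.85448421°, h=303.9410 m
→ tm (R=6378388.0, λ₀=-149.4°): E=113882.1268, N=5402588.4371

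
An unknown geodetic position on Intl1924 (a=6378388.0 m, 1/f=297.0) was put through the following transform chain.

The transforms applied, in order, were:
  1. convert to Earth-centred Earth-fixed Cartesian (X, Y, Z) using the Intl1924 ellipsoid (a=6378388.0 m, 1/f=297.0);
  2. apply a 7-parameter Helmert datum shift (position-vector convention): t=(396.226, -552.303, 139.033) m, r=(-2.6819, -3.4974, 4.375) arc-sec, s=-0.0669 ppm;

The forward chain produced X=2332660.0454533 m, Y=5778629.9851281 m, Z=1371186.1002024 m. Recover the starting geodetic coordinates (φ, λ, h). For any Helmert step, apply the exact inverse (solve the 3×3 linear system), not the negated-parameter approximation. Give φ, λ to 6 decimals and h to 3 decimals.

start: X=2332660.0455, Y=5778629.9851, Z=1371186.1002 m
→ Helmert⁻¹: X=2332409.8019, Y=5779115.3758, Z=1371082.7522
→ geod (Bowring, a=6378388.000): φ=12.48902200°, λ=68.02134800°, h=3687.9780 m

φ=12.489022°, λ=68.021348°, h=3687.978 m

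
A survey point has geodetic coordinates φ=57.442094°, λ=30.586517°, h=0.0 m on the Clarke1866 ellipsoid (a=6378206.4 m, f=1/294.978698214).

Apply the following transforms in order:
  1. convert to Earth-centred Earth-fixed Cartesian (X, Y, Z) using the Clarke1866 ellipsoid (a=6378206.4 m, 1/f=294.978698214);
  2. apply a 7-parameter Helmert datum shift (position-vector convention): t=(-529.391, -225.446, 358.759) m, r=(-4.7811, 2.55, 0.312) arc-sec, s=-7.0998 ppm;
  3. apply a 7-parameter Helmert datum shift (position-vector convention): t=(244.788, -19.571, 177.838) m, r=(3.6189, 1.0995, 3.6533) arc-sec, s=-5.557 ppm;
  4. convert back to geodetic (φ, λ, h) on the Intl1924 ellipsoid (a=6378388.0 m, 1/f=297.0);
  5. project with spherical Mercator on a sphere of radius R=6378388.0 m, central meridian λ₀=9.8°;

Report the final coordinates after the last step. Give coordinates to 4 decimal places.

E=2313994.3859 m, N=7851984.2524 m

start: φ=57.442094°, λ=30.586517°, h=0.000 m
→ ECEF (a=6378206.400, f=1/294.978698214): X=2961988.5471, Y=1750774.4660, Z=5352354.7688
→ Helmert 7p (PV): X=2961501.6477, Y=1750665.1338, Z=5352598.3275
→ Helmert 7p (PV): X=2961727.5036, Y=1750594.3769, Z=5352761.3499
→ geod (Bowring, a=6378388.000): φ=57.44525745°, λ=30.58614724°, h=-113.1561 m
→ merc (R=6378388.0, λ₀=9.8°): E=2313994.3859, N=7851984.2524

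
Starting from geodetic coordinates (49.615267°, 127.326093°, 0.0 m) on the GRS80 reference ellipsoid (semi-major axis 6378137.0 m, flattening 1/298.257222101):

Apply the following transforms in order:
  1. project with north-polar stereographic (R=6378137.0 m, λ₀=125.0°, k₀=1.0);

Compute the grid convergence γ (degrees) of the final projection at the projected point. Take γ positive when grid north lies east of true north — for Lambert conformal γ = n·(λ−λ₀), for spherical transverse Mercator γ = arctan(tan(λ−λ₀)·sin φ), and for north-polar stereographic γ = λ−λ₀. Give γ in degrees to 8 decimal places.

start: φ=49.615267°, λ=127.326093°, h=0.000 m
→ into stereo (λ₀=125.0°): φ=49.61526700°, λ−λ₀=2.32609300°
convergence γ = 2.32609300°

2.32609300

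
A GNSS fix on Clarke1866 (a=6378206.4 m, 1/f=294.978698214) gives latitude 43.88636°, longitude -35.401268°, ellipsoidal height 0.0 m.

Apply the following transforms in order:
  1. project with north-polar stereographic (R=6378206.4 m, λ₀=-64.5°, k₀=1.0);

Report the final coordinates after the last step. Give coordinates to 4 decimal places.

start: φ=43.886360°, λ=-35.401268°, h=0.000 m
→ stereo (R=6378206.4, λ₀=-64.5°): E=2640556.1061, N=-4744390.0557

E=2640556.1061 m, N=-4744390.0557 m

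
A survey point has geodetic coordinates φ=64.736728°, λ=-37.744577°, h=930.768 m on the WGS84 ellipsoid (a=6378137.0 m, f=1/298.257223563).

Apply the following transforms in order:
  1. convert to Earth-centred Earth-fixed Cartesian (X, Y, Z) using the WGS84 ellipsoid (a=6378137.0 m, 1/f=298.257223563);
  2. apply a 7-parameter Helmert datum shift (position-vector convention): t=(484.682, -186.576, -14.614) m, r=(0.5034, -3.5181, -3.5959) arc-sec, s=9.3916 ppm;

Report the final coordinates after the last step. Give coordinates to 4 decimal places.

X=2159062.9728 m, Y=-1671359.7753 m, Z=5746157.7619 m

start: φ=64.736728°, λ=-37.744577°, h=930.768 m
→ ECEF (a=6378137.000, f=1/298.257223563): X=2158685.1581, Y=-1671105.8476, Z=5746085.6701
→ Helmert 7p (PV): X=2159062.9728, Y=-1671359.7753, Z=5746157.7619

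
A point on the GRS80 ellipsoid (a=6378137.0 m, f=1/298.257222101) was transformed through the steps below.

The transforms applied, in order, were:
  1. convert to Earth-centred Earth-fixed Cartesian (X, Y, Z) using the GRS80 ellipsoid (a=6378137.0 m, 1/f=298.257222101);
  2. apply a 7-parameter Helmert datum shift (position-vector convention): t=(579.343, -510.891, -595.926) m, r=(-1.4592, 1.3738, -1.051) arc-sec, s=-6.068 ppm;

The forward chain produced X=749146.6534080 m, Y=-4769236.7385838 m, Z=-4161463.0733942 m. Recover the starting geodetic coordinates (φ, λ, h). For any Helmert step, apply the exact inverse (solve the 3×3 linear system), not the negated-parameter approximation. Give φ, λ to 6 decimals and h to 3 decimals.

φ=-40.951218°, λ=-81.078165°, h=3948.678 m

start: X=749146.6534, Y=-4769236.7386, Z=-4161463.0734 m
→ Helmert⁻¹: X=748623.8645, Y=-4768721.5338, Z=-4160921.1454
→ geod (Bowring, a=6378137.000): φ=-40.95121800°, λ=-81.07816500°, h=3948.6780 m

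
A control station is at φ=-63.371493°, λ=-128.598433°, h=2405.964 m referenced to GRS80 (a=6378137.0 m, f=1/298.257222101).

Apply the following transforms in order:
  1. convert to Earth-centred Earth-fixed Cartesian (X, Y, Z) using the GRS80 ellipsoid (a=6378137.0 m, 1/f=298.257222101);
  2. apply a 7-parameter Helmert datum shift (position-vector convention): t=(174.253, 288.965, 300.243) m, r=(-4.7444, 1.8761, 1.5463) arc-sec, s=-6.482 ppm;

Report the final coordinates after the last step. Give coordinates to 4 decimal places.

X=-1788738.4844 m, Y=-2240869.4136 m, Z=-5680403.2485 m

start: φ=-63.371493°, λ=-128.598433°, h=2405.964 m
→ ECEF (a=6378137.000, f=1/298.257222101): X=-1788889.4632, Y=-2241028.8281, Z=-5680808.1321
→ Helmert 7p (PV): X=-1788738.4844, Y=-2240869.4136, Z=-5680403.2485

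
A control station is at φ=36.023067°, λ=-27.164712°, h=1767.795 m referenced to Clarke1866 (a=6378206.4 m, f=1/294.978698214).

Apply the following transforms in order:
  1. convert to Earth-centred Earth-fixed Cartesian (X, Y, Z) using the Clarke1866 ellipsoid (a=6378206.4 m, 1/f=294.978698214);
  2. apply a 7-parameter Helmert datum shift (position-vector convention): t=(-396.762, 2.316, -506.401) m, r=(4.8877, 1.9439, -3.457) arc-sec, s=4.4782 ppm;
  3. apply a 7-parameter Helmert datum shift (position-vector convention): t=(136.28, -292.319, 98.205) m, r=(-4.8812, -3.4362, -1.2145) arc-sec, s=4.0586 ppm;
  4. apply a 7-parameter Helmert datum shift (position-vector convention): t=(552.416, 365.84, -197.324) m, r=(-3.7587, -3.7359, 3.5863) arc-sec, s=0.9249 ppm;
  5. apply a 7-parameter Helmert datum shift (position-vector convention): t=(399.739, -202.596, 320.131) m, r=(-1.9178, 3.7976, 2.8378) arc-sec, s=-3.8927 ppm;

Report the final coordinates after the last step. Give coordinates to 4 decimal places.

X=4596931.1611 m, Y=-2358557.0648 m, Z=3730943.4723 m

start: φ=36.023067°, λ=-27.164712°, h=1767.795 m
→ ECEF (a=6378206.400, f=1/294.978698214): X=4596219.7197, Y=-2358558.7626, Z=3731111.3761
→ Helmert 7p (PV): X=4595839.1740, Y=-2358732.4554, Z=3730522.4783
→ Helmert 7p (PV): X=4595918.0706, Y=-2358973.1261, Z=3730768.2061
→ Helmert 7p (PV): X=4596448.1803, Y=-2358461.5745, Z=3730700.5616
→ Helmert 7p (PV): X=4596931.1611, Y=-2358557.0648, Z=3730943.4723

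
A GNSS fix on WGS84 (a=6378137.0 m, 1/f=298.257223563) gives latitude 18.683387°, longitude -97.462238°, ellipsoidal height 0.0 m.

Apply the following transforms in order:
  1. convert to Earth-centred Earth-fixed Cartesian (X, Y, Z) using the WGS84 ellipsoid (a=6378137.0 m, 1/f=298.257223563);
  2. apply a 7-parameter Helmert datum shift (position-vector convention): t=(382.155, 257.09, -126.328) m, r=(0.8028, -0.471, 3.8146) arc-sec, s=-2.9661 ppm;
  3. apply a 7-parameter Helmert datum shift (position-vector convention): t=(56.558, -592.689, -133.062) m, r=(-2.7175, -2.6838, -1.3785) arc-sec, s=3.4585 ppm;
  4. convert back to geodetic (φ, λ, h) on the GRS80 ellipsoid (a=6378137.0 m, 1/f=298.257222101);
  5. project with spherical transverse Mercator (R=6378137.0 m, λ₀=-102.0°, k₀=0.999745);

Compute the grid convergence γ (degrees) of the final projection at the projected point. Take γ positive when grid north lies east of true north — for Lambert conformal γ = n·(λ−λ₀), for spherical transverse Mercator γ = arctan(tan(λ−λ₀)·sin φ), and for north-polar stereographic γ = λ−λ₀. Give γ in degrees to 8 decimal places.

start: φ=18.683387°, λ=-97.462238°, h=0.000 m
→ ECEF (a=6378137.000, f=1/298.257223563): X=-784964.5485, Y=-5992916.4464, Z=2030181.5080
→ Helmert 7p (PV): X=-784473.8702, Y=-5992663.9993, Z=2030024.0410
→ Helmert 7p (PV): X=-784486.4889, Y=-5993245.4259, Z=2029966.7452
→ geod (Bowring, a=6378137.000): φ=18.68078467°, λ=-97.45733976°, h=181.4195 m
→ into tm (λ₀=-102.0°): φ=18.68078467°, λ−λ₀=4.54266024°
convergence γ = 1.45773452°

1.45773452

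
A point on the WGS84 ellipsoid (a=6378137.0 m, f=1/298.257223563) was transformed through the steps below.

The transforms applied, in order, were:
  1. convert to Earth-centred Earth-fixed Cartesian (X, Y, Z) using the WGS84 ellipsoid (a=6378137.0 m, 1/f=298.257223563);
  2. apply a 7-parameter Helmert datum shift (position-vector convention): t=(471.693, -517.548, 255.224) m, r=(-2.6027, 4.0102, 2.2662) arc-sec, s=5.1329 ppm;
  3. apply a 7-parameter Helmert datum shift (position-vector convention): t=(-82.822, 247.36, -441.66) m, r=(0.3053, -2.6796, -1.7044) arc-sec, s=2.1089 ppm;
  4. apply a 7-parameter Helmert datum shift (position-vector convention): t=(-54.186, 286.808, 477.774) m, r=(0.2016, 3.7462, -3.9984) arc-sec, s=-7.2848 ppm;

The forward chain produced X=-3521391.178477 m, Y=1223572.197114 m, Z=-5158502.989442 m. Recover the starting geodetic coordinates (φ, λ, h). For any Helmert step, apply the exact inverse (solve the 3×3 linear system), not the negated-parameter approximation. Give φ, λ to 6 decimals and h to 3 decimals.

start: X=-3521391.1785, Y=1223572.1971, Z=-5158502.9894 m
→ Helmert⁻¹: X=-3521292.6570, Y=1223220.9986, Z=-5159083.4955
→ Helmert⁻¹: X=-3521279.5300, Y=1222934.3272, Z=-5158587.0213
→ Helmert⁻¹: X=-3521619.4047, Y=1223549.3827, Z=-5158868.7939
→ geod (Bowring, a=6378137.000): φ=-54.32826400°, λ=160.84075800°, h=902.3100 m

φ=-54.328264°, λ=160.840758°, h=902.310 m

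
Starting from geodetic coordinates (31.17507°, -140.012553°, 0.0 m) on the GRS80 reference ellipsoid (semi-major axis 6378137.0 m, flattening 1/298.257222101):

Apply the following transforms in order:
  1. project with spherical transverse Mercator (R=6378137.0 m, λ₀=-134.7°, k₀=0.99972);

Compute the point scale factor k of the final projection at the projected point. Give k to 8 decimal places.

start: φ=31.175070°, λ=-140.012553°, h=0.000 m
→ into tm (λ₀=-134.7°): φ=31.17507000°, λ−λ₀=-5.31255300°
scale k = 1.00287171

1.00287171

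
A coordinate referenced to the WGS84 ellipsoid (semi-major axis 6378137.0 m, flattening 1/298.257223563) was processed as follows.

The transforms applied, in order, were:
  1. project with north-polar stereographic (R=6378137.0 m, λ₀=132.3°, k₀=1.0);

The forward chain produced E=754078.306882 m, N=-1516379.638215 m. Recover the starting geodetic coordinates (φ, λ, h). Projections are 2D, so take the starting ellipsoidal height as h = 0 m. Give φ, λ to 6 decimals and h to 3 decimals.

φ=74.875214°, λ=158.740635°, h=0.000 m

start: E=754078.3069, N=-1516379.6382 m
→ stereo⁻¹: φ=74.87521400°, λ=158.74063500°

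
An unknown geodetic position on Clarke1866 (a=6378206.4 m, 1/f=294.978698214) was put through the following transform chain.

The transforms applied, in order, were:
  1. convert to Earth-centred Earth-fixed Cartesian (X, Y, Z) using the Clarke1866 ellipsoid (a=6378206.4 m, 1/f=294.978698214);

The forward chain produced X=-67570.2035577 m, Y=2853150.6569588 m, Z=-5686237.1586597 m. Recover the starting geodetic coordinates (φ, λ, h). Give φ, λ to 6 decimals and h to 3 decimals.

φ=-63.503357°, λ=91.356663°, h=1341.021 m

start: X=-67570.2036, Y=2853150.6570, Z=-5686237.1587 m
→ geod (Bowring, a=6378206.400): φ=-63.50335700°, λ=91.35666300°, h=1341.0210 m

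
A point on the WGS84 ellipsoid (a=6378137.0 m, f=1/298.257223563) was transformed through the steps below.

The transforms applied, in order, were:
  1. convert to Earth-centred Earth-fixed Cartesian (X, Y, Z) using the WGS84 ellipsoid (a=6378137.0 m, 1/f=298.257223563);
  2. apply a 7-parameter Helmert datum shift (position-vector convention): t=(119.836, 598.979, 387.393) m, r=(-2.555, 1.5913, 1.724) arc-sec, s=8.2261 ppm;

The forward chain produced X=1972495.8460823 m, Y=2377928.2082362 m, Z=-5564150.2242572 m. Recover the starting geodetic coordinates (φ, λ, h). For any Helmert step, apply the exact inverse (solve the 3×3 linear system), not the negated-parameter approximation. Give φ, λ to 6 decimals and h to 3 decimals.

start: X=1972495.8461, Y=2377928.2082, Z=-5564150.2243 m
→ Helmert⁻¹: X=1972422.5845, Y=2377362.1141, Z=-5564447.1779
→ geod (Bowring, a=6378137.000): φ=-61.12643800°, λ=50.31857300°, h=2612.4460 m

φ=-61.126438°, λ=50.318573°, h=2612.446 m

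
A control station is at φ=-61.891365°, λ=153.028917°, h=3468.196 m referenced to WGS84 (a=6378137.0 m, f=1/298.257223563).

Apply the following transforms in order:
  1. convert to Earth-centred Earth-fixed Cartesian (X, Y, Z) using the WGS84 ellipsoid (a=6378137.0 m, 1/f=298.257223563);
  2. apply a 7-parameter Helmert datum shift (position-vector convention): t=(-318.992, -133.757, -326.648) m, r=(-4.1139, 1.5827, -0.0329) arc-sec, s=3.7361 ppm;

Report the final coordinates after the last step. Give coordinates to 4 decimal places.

start: φ=-61.891365°, λ=153.028917°, h=3468.196 m
→ ECEF (a=6378137.000, f=1/298.257223563): X=-2686644.3195, Y=1367206.1283, Z=-5605880.4471
→ Helmert 7p (PV): X=-2687016.1459, Y=1366966.0996, Z=-5606234.6929

X=-2687016.1459 m, Y=1366966.0996 m, Z=-5606234.6929 m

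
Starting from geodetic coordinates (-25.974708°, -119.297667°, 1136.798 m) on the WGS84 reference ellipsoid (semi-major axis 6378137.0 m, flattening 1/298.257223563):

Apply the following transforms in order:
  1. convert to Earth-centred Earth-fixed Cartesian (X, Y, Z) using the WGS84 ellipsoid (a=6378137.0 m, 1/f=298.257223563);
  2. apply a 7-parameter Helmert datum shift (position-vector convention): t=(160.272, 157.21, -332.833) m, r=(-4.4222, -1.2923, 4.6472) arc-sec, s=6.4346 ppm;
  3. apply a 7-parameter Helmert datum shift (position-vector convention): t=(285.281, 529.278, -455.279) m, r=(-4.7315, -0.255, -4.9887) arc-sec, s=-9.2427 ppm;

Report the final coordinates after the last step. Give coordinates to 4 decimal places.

X=-2807686.7991 m, Y=-5003964.9420 m, Z=-2777620.3856 m

start: φ=-25.974708°, λ=-119.297667°, h=1136.798 m
→ ECEF (a=6378137.000, f=1/298.257223563): X=-2808152.7838, Y=-5004546.8785, Z=-2777041.1023
→ Helmert 7p (PV): X=-2807880.4277, Y=-5004544.6781, Z=-2777302.1030
→ Helmert 7p (PV): X=-2807686.7991, Y=-5003964.9420, Z=-2777620.3856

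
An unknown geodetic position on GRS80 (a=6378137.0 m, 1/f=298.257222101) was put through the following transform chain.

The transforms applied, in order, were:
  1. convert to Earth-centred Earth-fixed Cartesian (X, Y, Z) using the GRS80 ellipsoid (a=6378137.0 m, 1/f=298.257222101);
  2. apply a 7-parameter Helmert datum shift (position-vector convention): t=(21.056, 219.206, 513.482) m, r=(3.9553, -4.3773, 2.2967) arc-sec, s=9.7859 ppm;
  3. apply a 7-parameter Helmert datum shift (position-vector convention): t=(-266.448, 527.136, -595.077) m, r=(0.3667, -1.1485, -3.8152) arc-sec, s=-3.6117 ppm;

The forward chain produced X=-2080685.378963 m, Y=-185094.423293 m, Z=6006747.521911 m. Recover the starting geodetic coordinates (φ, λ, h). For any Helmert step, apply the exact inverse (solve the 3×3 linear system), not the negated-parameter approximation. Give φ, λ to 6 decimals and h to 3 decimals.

start: X=-2080685.3790, Y=-185094.4233, Z=6006747.5219 m
→ Helmert⁻¹: X=-2080389.5614, Y=-185650.0299, Z=6007376.2095
→ Helmert⁻¹: X=-2080264.8510, Y=-185729.0674, Z=6006851.6539
→ geod (Bowring, a=6378137.000): φ=70.94685500°, λ=-174.89807700°, h=532.1290 m

φ=70.946855°, λ=-174.898077°, h=532.129 m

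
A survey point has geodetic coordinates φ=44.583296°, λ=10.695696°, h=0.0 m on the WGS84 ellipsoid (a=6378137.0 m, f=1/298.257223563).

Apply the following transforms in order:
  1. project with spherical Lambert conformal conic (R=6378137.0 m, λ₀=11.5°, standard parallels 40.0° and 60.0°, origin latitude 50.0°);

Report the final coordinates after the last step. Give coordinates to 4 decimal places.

start: φ=44.583296°, λ=10.695696°, h=0.000 m
→ lcc (R=6378137.0, λ₀=11.5°): E=-63102.6536, N=-594479.9898

E=-63102.6536 m, N=-594479.9898 m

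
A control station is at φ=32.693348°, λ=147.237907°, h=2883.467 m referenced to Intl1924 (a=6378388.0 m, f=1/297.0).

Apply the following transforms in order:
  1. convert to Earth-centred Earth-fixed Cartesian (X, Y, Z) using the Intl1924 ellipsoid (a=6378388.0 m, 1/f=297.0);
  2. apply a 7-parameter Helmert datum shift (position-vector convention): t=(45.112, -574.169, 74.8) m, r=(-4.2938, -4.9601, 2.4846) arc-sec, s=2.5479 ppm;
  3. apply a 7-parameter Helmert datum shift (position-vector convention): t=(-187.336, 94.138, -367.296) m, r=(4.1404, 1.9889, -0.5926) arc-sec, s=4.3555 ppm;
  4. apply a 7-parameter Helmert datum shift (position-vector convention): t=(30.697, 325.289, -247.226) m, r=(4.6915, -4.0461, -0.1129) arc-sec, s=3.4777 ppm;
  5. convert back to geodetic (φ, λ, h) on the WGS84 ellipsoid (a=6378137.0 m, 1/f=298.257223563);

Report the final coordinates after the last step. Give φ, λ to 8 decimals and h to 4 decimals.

start: φ=32.693348°, λ=147.237907°, h=2883.467 m
→ ECEF (a=6378388.000, f=1/297.0): X=-4520459.3696, Y=2909006.1989, Z=3426996.3891
→ Helmert 7p (PV): X=-4520543.2263, Y=2908456.3293, Z=3426910.6591
→ Helmert 7p (PV): X=-4520708.8515, Y=2908507.3333, Z=3426660.2607
→ Helmert 7p (PV): X=-4520759.5020, Y=2908767.2719, Z=3426402.4272
→ geod (Bowring, a=6378137.000): φ=32.68749572°, λ=147.24177955°, h=2890.6843 m

φ=32.68749572°, λ=147.24177955°, h=2890.6843 m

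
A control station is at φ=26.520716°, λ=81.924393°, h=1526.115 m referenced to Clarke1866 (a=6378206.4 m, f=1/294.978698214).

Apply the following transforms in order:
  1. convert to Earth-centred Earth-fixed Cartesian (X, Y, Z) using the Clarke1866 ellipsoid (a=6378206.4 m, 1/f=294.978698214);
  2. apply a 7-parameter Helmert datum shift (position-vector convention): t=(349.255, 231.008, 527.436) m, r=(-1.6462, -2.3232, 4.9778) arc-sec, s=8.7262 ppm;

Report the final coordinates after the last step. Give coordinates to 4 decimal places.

start: φ=26.520716°, λ=81.924393°, h=1526.115 m
→ ECEF (a=6378206.400, f=1/294.978698214): X=802457.7301, Y=5655621.7157, Z=2831320.3361
→ Helmert 7p (PV): X=802645.6089, Y=5655944.0387, Z=2831836.3792

X=802645.6089 m, Y=5655944.0387 m, Z=2831836.3792 m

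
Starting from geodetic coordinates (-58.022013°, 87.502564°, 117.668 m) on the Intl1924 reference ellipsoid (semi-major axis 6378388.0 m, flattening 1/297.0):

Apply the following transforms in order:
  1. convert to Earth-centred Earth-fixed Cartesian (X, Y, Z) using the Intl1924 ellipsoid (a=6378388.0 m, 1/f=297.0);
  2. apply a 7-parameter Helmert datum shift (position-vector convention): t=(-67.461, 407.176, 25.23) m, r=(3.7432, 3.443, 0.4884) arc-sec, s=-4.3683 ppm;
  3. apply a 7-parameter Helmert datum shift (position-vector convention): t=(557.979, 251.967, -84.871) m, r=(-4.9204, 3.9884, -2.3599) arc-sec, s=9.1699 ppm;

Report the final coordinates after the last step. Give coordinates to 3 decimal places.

X=147881.031 m, Y=3383641.150 m, Z=-5387360.171 m

start: φ=-58.022013°, λ=87.502564°, h=117.668 m
→ ECEF (a=6378388.000, f=1/297.0): X=147553.1973, Y=3382997.8413, Z=-5387250.0306
→ Helmert 7p (PV): X=147387.1571, Y=3383488.3537, Z=-5387142.3376
→ Helmert 7p (PV): X=147881.0305, Y=3383641.1504, Z=-5387360.1711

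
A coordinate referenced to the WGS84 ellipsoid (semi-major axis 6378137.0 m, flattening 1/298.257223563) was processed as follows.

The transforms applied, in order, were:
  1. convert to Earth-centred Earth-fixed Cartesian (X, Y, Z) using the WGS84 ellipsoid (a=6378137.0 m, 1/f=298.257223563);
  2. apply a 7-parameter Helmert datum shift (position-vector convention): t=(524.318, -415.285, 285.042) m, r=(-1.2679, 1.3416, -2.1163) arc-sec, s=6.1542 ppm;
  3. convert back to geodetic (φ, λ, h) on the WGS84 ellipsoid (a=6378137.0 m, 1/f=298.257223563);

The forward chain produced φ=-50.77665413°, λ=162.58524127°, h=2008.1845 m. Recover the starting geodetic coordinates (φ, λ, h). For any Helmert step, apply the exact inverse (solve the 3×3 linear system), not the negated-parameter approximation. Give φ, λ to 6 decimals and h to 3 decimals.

φ=-50.774177°, λ=162.581893°, h=2584.863 m

start: φ=-50.776654°, λ=162.585241°, h=2008.184 m
→ ECEF (a=6378137.000, f=1/298.257223563): X=-3857280.6312, Y=1209889.7342, Z=-4919426.4148
→ Helmert⁻¹: X=-3857761.6264, Y=1210288.2309, Z=-4919698.8324
→ geod (Bowring, a=6378137.000): φ=-50.77417700°, λ=162.58189300°, h=2584.8630 m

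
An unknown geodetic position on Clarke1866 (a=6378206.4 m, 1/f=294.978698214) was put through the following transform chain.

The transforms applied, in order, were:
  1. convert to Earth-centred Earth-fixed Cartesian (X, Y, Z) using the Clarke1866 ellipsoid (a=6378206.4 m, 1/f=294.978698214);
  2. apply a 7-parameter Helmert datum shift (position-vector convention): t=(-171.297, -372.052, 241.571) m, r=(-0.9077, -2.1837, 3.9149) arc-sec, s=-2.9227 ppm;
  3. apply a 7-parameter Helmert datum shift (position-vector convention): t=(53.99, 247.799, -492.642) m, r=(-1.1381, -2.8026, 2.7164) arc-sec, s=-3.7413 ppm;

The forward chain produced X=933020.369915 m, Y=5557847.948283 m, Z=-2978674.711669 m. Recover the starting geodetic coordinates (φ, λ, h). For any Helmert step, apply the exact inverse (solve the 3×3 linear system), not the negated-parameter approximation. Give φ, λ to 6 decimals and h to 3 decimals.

φ=-28.016552°, λ=80.468326°, h=962.366 m

start: X=933020.3699, Y=5557847.9483, Z=-2978674.7117 m
→ Helmert⁻¹: X=933002.5958, Y=5557625.0874, Z=-2978175.2239
→ Helmert⁻¹: X=933250.5790, Y=5558008.7777, Z=-2978410.9213
→ geod (Bowring, a=6378206.400): φ=-28.01655200°, λ=80.46832600°, h=962.3660 m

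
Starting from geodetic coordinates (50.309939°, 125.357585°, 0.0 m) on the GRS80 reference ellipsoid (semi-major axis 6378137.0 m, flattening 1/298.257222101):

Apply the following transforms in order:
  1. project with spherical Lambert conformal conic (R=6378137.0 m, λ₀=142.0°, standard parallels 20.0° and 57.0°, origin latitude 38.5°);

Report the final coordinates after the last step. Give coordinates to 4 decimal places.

start: φ=50.309939°, λ=125.357585°, h=0.000 m
→ lcc (R=6378137.0, λ₀=142.0°): E=-1137188.8509, N=1358646.9784

E=-1137188.8509 m, N=1358646.9784 m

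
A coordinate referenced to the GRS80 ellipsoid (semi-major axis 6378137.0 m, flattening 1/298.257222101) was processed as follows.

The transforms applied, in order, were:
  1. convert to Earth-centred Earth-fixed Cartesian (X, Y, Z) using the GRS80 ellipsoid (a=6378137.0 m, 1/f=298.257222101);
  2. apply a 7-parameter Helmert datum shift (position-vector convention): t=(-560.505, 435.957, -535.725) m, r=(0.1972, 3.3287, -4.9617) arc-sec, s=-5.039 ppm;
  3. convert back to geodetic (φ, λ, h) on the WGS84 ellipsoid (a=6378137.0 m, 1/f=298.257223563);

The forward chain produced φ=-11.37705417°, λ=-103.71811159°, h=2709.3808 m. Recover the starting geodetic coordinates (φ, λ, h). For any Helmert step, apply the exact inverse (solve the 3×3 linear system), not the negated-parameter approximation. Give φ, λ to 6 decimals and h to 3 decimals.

φ=-11.371957°, λ=-103.710618°, h=2920.822 m

start: φ=-11.377054°, λ=-103.718112°, h=2709.381 m
→ ECEF (a=6378137.000, f=1/298.257223563): X=-1483646.8227, Y=-6077813.6306, Z=-1250456.1035
→ Helmert⁻¹: X=-1482927.4055, Y=-6078317.0829, Z=-1249944.7971
→ geod (Bowring, a=6378137.000): φ=-11.37195700°, λ=-103.71061800°, h=2920.8220 m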